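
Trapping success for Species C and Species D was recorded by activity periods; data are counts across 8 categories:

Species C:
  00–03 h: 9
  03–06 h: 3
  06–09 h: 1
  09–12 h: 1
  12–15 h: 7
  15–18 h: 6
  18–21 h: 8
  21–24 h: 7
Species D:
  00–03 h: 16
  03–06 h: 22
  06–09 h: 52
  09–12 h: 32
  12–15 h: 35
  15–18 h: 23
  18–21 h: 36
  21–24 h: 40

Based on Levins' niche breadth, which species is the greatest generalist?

Species D

Proportions for Species C (n=42): 9/42=0.2143, 3/42=0.0714, 1/42=0.0238, 1/42=0.0238, 7/42=0.1667, 6/42=0.1429, 8/42=0.1905, 7/42=0.1667
Proportions for Species D (n=256): 16/256=0.0625, 22/256=0.0859, 52/256=0.2031, 32/256=0.1250, 35/256=0.1367, 23/256=0.0898, 36/256=0.1406, 40/256=0.1563
Σp_Cᵢ² = 0.2143² + 0.0714² + 0.0238² + 0.0238² + 0.1667² + 0.1429² + 0.1905² + 0.1667² = 0.045924 + 0.005098 + 0.000566 + 0.000566 + 0.027789 + 0.020420 + 0.036290 + 0.027789 = 0.164442
B_C = 1 / 0.164442 = 6.0812
Σp_Dᵢ² = 0.0625² + 0.0859² + 0.2031² + 0.1250² + 0.1367² + 0.0898² + 0.1406² + 0.1563² = 0.003906 + 0.007379 + 0.041250 + 0.015625 + 0.018687 + 0.008064 + 0.019768 + 0.024430 = 0.139109
B_D = 1 / 0.139109 = 7.1886
Highest B → broadest niche (most generalist): Species D (B = 7.19).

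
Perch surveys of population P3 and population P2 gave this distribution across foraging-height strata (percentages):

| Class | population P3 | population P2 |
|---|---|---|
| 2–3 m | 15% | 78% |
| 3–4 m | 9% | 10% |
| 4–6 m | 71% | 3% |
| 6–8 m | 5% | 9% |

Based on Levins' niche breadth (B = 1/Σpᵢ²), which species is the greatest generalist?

Convert percentages to proportions (divide by 100).
Σp_P3ᵢ² = 0.15² + 0.09² + 0.71² + 0.05² = 0.0225 + 0.0081 + 0.5041 + 0.0025 = 0.5372
B_P3 = 1 / 0.5372 = 1.8615
Σp_P2ᵢ² = 0.78² + 0.10² + 0.03² + 0.09² = 0.6084 + 0.0100 + 0.0009 + 0.0081 = 0.6274
B_P2 = 1 / 0.6274 = 1.5939
Highest B → broadest niche (most generalist): population P3 (B = 1.86).

population P3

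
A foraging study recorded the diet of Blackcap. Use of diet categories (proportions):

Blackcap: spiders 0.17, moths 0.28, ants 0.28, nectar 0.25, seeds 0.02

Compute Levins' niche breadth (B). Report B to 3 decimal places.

Σpᵢ² = 0.17² + 0.28² + 0.28² + 0.25² + 0.02² = 0.0289 + 0.0784 + 0.0784 + 0.0625 + 0.0004 = 0.2486
B = 1 / 0.2486 = 4.02253

4.023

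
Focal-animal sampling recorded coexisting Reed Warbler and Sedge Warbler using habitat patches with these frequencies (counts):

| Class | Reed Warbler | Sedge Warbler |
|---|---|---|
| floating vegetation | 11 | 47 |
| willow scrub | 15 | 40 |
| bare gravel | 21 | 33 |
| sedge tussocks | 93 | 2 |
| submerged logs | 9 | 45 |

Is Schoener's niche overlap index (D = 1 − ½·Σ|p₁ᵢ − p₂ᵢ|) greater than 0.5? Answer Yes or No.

Proportions for Reed Warbler (n=149): 11/149=0.0738, 15/149=0.1007, 21/149=0.1409, 93/149=0.6242, 9/149=0.0604
Proportions for Sedge Warbler (n=167): 47/167=0.2814, 40/167=0.2395, 33/167=0.1976, 2/167=0.0120, 45/167=0.2695
Σ|p₁ᵢ − p₂ᵢ| = 0.2076 + 0.1388 + 0.0567 + 0.6122 + 0.2091 = 1.2244
D = 1 − ½ × 1.2244 = 1 − 0.61220 = 0.38780
D = 0.38780 < 0.5 → No.

No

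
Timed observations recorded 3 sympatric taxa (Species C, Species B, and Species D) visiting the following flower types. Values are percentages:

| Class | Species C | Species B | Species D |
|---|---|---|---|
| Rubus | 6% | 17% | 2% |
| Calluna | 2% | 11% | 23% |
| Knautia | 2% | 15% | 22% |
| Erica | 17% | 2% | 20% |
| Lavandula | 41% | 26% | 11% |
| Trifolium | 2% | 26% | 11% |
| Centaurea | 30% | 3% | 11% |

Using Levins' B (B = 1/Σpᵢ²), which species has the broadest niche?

Species D

Convert percentages to proportions (divide by 100).
Σp_Cᵢ² = 0.06² + 0.02² + 0.02² + 0.17² + 0.41² + 0.02² + 0.30² = 0.0036 + 0.0004 + 0.0004 + 0.0289 + 0.1681 + 0.0004 + 0.0900 = 0.2918
B_C = 1 / 0.2918 = 3.4270
Σp_Bᵢ² = 0.17² + 0.11² + 0.15² + 0.02² + 0.26² + 0.26² + 0.03² = 0.0289 + 0.0121 + 0.0225 + 0.0004 + 0.0676 + 0.0676 + 0.0009 = 0.2000
B_B = 1 / 0.2000 = 5.0000
Σp_Dᵢ² = 0.02² + 0.23² + 0.22² + 0.20² + 0.11² + 0.11² + 0.11² = 0.0004 + 0.0529 + 0.0484 + 0.0400 + 0.0121 + 0.0121 + 0.0121 = 0.1780
B_D = 1 / 0.1780 = 5.6180
Highest B → broadest niche (most generalist): Species D (B = 5.62).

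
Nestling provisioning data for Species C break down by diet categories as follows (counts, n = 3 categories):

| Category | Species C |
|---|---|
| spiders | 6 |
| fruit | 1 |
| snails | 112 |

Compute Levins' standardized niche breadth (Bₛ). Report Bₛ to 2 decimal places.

Proportions for Species C (n=119): 6/119=0.0504, 1/119=0.0084, 112/119=0.9412
Σpᵢ² = 0.0504² + 0.0084² + 0.9412² = 0.002540 + 0.000071 + 0.885857 = 0.888468
B = 1 / 0.888468 = 1.1255
Bₛ = (B − 1)/(n − 1) = (1.1255 − 1)/(3 − 1) = 0.1255/2 = 0.0628

0.06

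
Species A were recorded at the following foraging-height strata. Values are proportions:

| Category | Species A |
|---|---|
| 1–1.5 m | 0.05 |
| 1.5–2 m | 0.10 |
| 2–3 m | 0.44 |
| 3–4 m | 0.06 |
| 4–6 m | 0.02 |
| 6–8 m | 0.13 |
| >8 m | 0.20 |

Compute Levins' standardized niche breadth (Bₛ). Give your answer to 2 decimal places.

0.46

Σpᵢ² = 0.05² + 0.10² + 0.44² + 0.06² + 0.02² + 0.13² + 0.20² = 0.0025 + 0.0100 + 0.1936 + 0.0036 + 0.0004 + 0.0169 + 0.0400 = 0.2670
B = 1 / 0.2670 = 3.7453
Bₛ = (B − 1)/(n − 1) = (3.7453 − 1)/(7 − 1) = 2.7453/6 = 0.4576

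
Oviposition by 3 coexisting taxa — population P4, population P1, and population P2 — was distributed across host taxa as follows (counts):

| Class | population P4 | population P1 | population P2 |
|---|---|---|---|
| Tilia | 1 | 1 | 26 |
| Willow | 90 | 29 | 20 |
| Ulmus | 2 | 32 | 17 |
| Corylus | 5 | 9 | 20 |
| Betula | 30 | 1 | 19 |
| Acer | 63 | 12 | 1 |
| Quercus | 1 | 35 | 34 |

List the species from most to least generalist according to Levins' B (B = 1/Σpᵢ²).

Proportions for population P4 (n=192): 1/192=0.0052, 90/192=0.4688, 2/192=0.0104, 5/192=0.0260, 30/192=0.1563, 63/192=0.3281, 1/192=0.0052
Proportions for population P1 (n=119): 1/119=0.0084, 29/119=0.2437, 32/119=0.2689, 9/119=0.0756, 1/119=0.0084, 12/119=0.1008, 35/119=0.2941
Proportions for population P2 (n=137): 26/137=0.1898, 20/137=0.1460, 17/137=0.1241, 20/137=0.1460, 19/137=0.1387, 1/137=0.0073, 34/137=0.2482
Σp_P4ᵢ² = 0.0052² + 0.4688² + 0.0104² + 0.0260² + 0.1563² + 0.3281² + 0.0052² = 0.000027 + 0.219773 + 0.000108 + 0.000676 + 0.024430 + 0.107650 + 0.000027 = 0.352691
B_P4 = 1 / 0.352691 = 2.8353
Σp_P1ᵢ² = 0.0084² + 0.2437² + 0.2689² + 0.0756² + 0.0084² + 0.1008² + 0.2941² = 0.000071 + 0.059390 + 0.072307 + 0.005715 + 0.000071 + 0.010161 + 0.086495 = 0.234210
B_P1 = 1 / 0.234210 = 4.2697
Σp_P2ᵢ² = 0.1898² + 0.1460² + 0.1241² + 0.1460² + 0.1387² + 0.0073² + 0.2482² = 0.036024 + 0.021316 + 0.015401 + 0.021316 + 0.019238 + 0.000053 + 0.061603 = 0.174951
B_P2 = 1 / 0.174951 = 5.7159
Ranking by B (broadest → narrowest): population P2 (5.72) > population P1 (4.27) > population P4 (2.84)

population P2 > population P1 > population P4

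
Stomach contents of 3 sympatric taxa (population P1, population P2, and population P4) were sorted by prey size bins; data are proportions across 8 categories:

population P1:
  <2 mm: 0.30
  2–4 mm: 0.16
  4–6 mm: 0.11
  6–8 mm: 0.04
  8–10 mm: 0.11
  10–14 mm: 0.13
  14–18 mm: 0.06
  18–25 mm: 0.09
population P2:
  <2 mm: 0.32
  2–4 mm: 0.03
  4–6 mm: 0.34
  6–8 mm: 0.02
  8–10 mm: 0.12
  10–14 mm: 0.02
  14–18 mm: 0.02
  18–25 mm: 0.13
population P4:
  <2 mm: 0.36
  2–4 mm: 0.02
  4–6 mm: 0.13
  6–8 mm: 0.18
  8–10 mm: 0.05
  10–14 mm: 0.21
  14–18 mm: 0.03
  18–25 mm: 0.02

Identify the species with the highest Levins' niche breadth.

population P1

Σp_P1ᵢ² = 0.30² + 0.16² + 0.11² + 0.04² + 0.11² + 0.13² + 0.06² + 0.09² = 0.0900 + 0.0256 + 0.0121 + 0.0016 + 0.0121 + 0.0169 + 0.0036 + 0.0081 = 0.1700
B_P1 = 1 / 0.1700 = 5.8824
Σp_P2ᵢ² = 0.32² + 0.03² + 0.34² + 0.02² + 0.12² + 0.02² + 0.02² + 0.13² = 0.1024 + 0.0009 + 0.1156 + 0.0004 + 0.0144 + 0.0004 + 0.0004 + 0.0169 = 0.2514
B_P2 = 1 / 0.2514 = 3.9777
Σp_P4ᵢ² = 0.36² + 0.02² + 0.13² + 0.18² + 0.05² + 0.21² + 0.03² + 0.02² = 0.1296 + 0.0004 + 0.0169 + 0.0324 + 0.0025 + 0.0441 + 0.0009 + 0.0004 = 0.2272
B_P4 = 1 / 0.2272 = 4.4014
Highest B → broadest niche (most generalist): population P1 (B = 5.88).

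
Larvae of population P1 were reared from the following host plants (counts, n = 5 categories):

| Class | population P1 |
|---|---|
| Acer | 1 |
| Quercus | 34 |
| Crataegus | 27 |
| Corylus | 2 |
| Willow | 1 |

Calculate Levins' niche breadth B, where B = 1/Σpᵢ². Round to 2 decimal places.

2.23

Proportions for population P1 (n=65): 1/65=0.0154, 34/65=0.5231, 27/65=0.4154, 2/65=0.0308, 1/65=0.0154
Σpᵢ² = 0.0154² + 0.5231² + 0.4154² + 0.0308² + 0.0154² = 0.000237 + 0.273634 + 0.172557 + 0.000949 + 0.000237 = 0.447614
B = 1 / 0.447614 = 2.2341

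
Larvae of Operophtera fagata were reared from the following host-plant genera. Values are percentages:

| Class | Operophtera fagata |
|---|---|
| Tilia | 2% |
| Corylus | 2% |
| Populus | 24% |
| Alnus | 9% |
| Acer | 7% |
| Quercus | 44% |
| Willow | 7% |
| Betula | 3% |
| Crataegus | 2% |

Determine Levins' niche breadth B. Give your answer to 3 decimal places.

3.687

Convert percentages to proportions (divide by 100).
Σpᵢ² = 0.02² + 0.02² + 0.24² + 0.09² + 0.07² + 0.44² + 0.07² + 0.03² + 0.02² = 0.0004 + 0.0004 + 0.0576 + 0.0081 + 0.0049 + 0.1936 + 0.0049 + 0.0009 + 0.0004 = 0.2712
B = 1 / 0.2712 = 3.68732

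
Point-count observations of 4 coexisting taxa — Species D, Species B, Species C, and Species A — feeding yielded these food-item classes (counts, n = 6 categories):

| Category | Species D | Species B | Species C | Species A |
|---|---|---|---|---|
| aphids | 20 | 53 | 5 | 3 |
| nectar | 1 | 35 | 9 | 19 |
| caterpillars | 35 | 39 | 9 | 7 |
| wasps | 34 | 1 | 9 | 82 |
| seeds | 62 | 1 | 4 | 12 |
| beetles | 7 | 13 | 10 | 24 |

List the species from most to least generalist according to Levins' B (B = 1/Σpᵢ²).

Species C > Species D > Species B > Species A

Proportions for Species D (n=159): 20/159=0.1258, 1/159=0.0063, 35/159=0.2201, 34/159=0.2138, 62/159=0.3899, 7/159=0.0440
Proportions for Species B (n=142): 53/142=0.3732, 35/142=0.2465, 39/142=0.2746, 1/142=0.0070, 1/142=0.0070, 13/142=0.0915
Proportions for Species C (n=46): 5/46=0.1087, 9/46=0.1957, 9/46=0.1957, 9/46=0.1957, 4/46=0.0870, 10/46=0.2174
Proportions for Species A (n=147): 3/147=0.0204, 19/147=0.1293, 7/147=0.0476, 82/147=0.5578, 12/147=0.0816, 24/147=0.1633
Σp_Dᵢ² = 0.1258² + 0.0063² + 0.2201² + 0.2138² + 0.3899² + 0.0440² = 0.015826 + 0.000040 + 0.048444 + 0.045710 + 0.152022 + 0.001936 = 0.263978
B_D = 1 / 0.263978 = 3.7882
Σp_Bᵢ² = 0.3732² + 0.2465² + 0.2746² + 0.0070² + 0.0070² + 0.0915² = 0.139278 + 0.060762 + 0.075405 + 0.000049 + 0.000049 + 0.008372 = 0.283915
B_B = 1 / 0.283915 = 3.5222
Σp_Cᵢ² = 0.1087² + 0.1957² + 0.1957² + 0.1957² + 0.0870² + 0.2174² = 0.011816 + 0.038298 + 0.038298 + 0.038298 + 0.007569 + 0.047263 = 0.181542
B_C = 1 / 0.181542 = 5.5084
Σp_Aᵢ² = 0.0204² + 0.1293² + 0.0476² + 0.5578² + 0.0816² + 0.1633² = 0.000416 + 0.016718 + 0.002266 + 0.311141 + 0.006659 + 0.026667 = 0.363867
B_A = 1 / 0.363867 = 2.7483
Ranking by B (broadest → narrowest): Species C (5.51) > Species D (3.79) > Species B (3.52) > Species A (2.75)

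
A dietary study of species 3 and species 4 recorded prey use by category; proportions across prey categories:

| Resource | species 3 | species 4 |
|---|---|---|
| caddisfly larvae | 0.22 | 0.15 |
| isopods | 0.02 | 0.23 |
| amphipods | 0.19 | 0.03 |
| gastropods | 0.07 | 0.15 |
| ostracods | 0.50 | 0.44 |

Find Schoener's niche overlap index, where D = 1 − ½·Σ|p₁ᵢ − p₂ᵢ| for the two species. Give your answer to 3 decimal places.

Σ|p₁ᵢ − p₂ᵢ| = 0.07 + 0.21 + 0.16 + 0.08 + 0.06 = 0.58
D = 1 − ½ × 0.58 = 1 − 0.290 = 0.71000

0.710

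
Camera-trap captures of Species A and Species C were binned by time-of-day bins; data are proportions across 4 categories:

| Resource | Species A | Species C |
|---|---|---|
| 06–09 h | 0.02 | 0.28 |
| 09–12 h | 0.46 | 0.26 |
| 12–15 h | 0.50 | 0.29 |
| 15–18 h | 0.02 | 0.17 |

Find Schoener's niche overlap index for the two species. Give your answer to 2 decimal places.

Σ|p₁ᵢ − p₂ᵢ| = 0.26 + 0.20 + 0.21 + 0.15 = 0.82
D = 1 − ½ × 0.82 = 1 − 0.410 = 0.5900

0.59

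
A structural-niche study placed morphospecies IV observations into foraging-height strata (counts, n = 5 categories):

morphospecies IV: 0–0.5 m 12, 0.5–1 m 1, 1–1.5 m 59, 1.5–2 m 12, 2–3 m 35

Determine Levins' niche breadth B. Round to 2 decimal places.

Proportions for morphospecies IV (n=119): 12/119=0.1008, 1/119=0.0084, 59/119=0.4958, 12/119=0.1008, 35/119=0.2941
Σpᵢ² = 0.1008² + 0.0084² + 0.4958² + 0.1008² + 0.2941² = 0.010161 + 0.000071 + 0.245818 + 0.010161 + 0.086495 = 0.352706
B = 1 / 0.352706 = 2.8352

2.84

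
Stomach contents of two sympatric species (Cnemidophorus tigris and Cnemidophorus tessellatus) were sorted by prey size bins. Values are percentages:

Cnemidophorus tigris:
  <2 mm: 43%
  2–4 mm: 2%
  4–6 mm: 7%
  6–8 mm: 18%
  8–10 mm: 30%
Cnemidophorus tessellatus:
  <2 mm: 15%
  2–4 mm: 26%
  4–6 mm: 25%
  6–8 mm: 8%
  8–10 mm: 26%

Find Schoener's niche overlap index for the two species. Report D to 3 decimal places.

0.580

Convert percentages to proportions (divide by 100).
Σ|p₁ᵢ − p₂ᵢ| = 0.28 + 0.24 + 0.18 + 0.10 + 0.04 = 0.84
D = 1 − ½ × 0.84 = 1 − 0.420 = 0.58000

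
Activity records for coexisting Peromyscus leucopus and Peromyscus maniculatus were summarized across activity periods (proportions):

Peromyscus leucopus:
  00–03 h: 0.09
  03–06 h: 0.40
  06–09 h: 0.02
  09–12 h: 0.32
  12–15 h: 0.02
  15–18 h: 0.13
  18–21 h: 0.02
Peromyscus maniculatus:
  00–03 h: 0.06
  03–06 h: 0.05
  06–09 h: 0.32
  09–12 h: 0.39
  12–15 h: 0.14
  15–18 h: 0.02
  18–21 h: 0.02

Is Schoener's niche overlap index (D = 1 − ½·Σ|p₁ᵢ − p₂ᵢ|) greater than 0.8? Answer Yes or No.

No

Σ|p₁ᵢ − p₂ᵢ| = 0.03 + 0.35 + 0.30 + 0.07 + 0.12 + 0.11 + 0.00 = 0.98
D = 1 − ½ × 0.98 = 1 − 0.490 = 0.5100
D = 0.5100 < 0.8 → No.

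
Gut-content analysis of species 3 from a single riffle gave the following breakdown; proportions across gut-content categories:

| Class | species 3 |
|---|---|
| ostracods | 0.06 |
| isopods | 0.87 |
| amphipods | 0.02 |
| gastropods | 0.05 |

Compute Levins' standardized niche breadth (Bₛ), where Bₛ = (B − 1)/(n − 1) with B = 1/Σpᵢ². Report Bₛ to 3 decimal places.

Σpᵢ² = 0.06² + 0.87² + 0.02² + 0.05² = 0.0036 + 0.7569 + 0.0004 + 0.0025 = 0.7634
B = 1 / 0.7634 = 1.30993
Bₛ = (B − 1)/(n − 1) = (1.30993 − 1)/(4 − 1) = 0.30993/3 = 0.10331

0.103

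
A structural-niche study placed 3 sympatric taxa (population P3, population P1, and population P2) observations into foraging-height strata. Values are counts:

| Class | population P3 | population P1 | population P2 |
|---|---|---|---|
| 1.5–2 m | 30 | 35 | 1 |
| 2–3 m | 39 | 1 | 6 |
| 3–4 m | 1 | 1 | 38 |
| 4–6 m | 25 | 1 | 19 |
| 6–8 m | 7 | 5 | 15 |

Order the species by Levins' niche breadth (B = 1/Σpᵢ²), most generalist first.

population P3 > population P2 > population P1

Proportions for population P3 (n=102): 30/102=0.2941, 39/102=0.3824, 1/102=0.0098, 25/102=0.2451, 7/102=0.0686
Proportions for population P1 (n=43): 35/43=0.8140, 1/43=0.0233, 1/43=0.0233, 1/43=0.0233, 5/43=0.1163
Proportions for population P2 (n=79): 1/79=0.0127, 6/79=0.0759, 38/79=0.4810, 19/79=0.2405, 15/79=0.1899
Σp_P3ᵢ² = 0.2941² + 0.3824² + 0.0098² + 0.2451² + 0.0686² = 0.086495 + 0.146230 + 0.000096 + 0.060074 + 0.004706 = 0.297601
B_P3 = 1 / 0.297601 = 3.3602
Σp_P1ᵢ² = 0.8140² + 0.0233² + 0.0233² + 0.0233² + 0.1163² = 0.662596 + 0.000543 + 0.000543 + 0.000543 + 0.013526 = 0.677751
B_P1 = 1 / 0.677751 = 1.4755
Σp_P2ᵢ² = 0.0127² + 0.0759² + 0.4810² + 0.2405² + 0.1899² = 0.000161 + 0.005761 + 0.231361 + 0.057840 + 0.036062 = 0.331185
B_P2 = 1 / 0.331185 = 3.0195
Ranking by B (broadest → narrowest): population P3 (3.36) > population P2 (3.02) > population P1 (1.48)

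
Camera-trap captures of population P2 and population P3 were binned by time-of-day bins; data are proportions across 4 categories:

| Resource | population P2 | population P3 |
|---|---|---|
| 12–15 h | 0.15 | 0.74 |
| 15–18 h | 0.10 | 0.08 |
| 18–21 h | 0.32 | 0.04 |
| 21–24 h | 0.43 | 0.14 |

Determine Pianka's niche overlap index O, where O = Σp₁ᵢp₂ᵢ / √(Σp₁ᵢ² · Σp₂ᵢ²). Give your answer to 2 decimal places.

0.45

Σ p₁ᵢp₂ᵢ = 0.1110 + 0.0080 + 0.0128 + 0.0602 = 0.1920
Σp_1ᵢ² = 0.15² + 0.10² + 0.32² + 0.43² = 0.0225 + 0.0100 + 0.1024 + 0.1849 = 0.3198
Σp_2ᵢ² = 0.74² + 0.08² + 0.04² + 0.14² = 0.5476 + 0.0064 + 0.0016 + 0.0196 = 0.5752
O = 0.1920 / √(0.3198 × 0.5752) = 0.1920 / 0.42889 = 0.4477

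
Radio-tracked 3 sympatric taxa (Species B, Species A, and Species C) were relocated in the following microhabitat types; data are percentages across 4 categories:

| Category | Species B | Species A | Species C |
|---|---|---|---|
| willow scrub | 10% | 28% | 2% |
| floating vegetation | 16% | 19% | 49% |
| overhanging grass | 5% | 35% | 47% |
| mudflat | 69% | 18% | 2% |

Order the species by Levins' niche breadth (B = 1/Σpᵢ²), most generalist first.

Convert percentages to proportions (divide by 100).
Σp_Bᵢ² = 0.10² + 0.16² + 0.05² + 0.69² = 0.0100 + 0.0256 + 0.0025 + 0.4761 = 0.5142
B_B = 1 / 0.5142 = 1.9448
Σp_Aᵢ² = 0.28² + 0.19² + 0.35² + 0.18² = 0.0784 + 0.0361 + 0.1225 + 0.0324 = 0.2694
B_A = 1 / 0.2694 = 3.7120
Σp_Cᵢ² = 0.02² + 0.49² + 0.47² + 0.02² = 0.0004 + 0.2401 + 0.2209 + 0.0004 = 0.4618
B_C = 1 / 0.4618 = 2.1654
Ranking by B (broadest → narrowest): Species A (3.71) > Species C (2.17) > Species B (1.94)

Species A > Species C > Species B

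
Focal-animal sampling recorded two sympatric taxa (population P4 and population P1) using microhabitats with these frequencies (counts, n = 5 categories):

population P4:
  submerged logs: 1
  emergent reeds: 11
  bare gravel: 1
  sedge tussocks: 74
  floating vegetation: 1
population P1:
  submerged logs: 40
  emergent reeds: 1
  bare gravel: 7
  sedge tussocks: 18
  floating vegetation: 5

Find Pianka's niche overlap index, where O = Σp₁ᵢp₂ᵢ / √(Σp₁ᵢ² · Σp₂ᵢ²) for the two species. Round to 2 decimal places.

Proportions for population P4 (n=88): 1/88=0.0114, 11/88=0.1250, 1/88=0.0114, 74/88=0.8409, 1/88=0.0114
Proportions for population P1 (n=71): 40/71=0.5634, 1/71=0.0141, 7/71=0.0986, 18/71=0.2535, 5/71=0.0704
Σ p₁ᵢp₂ᵢ = 0.006423 + 0.001763 + 0.001124 + 0.213168 + 0.000803 = 0.223281
Σp_1ᵢ² = 0.0114² + 0.1250² + 0.0114² + 0.8409² + 0.0114² = 0.000130 + 0.015625 + 0.000130 + 0.707113 + 0.000130 = 0.723128
Σp_2ᵢ² = 0.5634² + 0.0141² + 0.0986² + 0.2535² + 0.0704² = 0.317420 + 0.000199 + 0.009722 + 0.064262 + 0.004956 = 0.396559
O = 0.223281 / √(0.723128 × 0.396559) = 0.223281 / 0.5355025 = 0.4170

0.42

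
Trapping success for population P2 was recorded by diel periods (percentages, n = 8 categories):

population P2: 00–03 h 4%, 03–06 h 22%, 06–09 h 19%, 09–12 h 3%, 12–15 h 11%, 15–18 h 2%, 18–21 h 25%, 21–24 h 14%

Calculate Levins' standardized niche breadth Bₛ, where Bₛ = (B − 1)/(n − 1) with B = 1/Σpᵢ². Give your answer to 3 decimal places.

0.644

Convert percentages to proportions (divide by 100).
Σpᵢ² = 0.04² + 0.22² + 0.19² + 0.03² + 0.11² + 0.02² + 0.25² + 0.14² = 0.0016 + 0.0484 + 0.0361 + 0.0009 + 0.0121 + 0.0004 + 0.0625 + 0.0196 = 0.1816
B = 1 / 0.1816 = 5.50661
Bₛ = (B − 1)/(n − 1) = (5.50661 − 1)/(8 − 1) = 4.50661/7 = 0.64380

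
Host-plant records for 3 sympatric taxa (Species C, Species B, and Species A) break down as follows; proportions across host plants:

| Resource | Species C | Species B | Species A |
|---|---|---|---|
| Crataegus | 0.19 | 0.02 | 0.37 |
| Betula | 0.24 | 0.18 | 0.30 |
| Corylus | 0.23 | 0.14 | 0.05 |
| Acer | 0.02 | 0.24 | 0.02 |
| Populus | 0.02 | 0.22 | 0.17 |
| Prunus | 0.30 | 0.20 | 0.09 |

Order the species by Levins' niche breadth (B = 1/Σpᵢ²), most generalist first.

Species B > Species C > Species A

Σp_Cᵢ² = 0.19² + 0.24² + 0.23² + 0.02² + 0.02² + 0.30² = 0.0361 + 0.0576 + 0.0529 + 0.0004 + 0.0004 + 0.0900 = 0.2374
B_C = 1 / 0.2374 = 4.2123
Σp_Bᵢ² = 0.02² + 0.18² + 0.14² + 0.24² + 0.22² + 0.20² = 0.0004 + 0.0324 + 0.0196 + 0.0576 + 0.0484 + 0.0400 = 0.1984
B_B = 1 / 0.1984 = 5.0403
Σp_Aᵢ² = 0.37² + 0.30² + 0.05² + 0.02² + 0.17² + 0.09² = 0.1369 + 0.0900 + 0.0025 + 0.0004 + 0.0289 + 0.0081 = 0.2668
B_A = 1 / 0.2668 = 3.7481
Ranking by B (broadest → narrowest): Species B (5.04) > Species C (4.21) > Species A (3.75)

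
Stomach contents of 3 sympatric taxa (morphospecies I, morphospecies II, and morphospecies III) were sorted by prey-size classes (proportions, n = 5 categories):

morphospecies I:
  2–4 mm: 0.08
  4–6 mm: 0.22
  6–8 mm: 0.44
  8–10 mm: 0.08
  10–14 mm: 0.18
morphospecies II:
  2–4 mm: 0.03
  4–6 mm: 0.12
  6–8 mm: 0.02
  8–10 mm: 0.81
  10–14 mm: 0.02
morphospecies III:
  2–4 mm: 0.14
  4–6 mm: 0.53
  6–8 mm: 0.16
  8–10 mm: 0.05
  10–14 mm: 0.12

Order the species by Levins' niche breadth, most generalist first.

morphospecies I > morphospecies III > morphospecies II

Σp_Iᵢ² = 0.08² + 0.22² + 0.44² + 0.08² + 0.18² = 0.0064 + 0.0484 + 0.1936 + 0.0064 + 0.0324 = 0.2872
B_I = 1 / 0.2872 = 3.4819
Σp_IIᵢ² = 0.03² + 0.12² + 0.02² + 0.81² + 0.02² = 0.0009 + 0.0144 + 0.0004 + 0.6561 + 0.0004 = 0.6722
B_II = 1 / 0.6722 = 1.4877
Σp_IIIᵢ² = 0.14² + 0.53² + 0.16² + 0.05² + 0.12² = 0.0196 + 0.2809 + 0.0256 + 0.0025 + 0.0144 = 0.3430
B_III = 1 / 0.3430 = 2.9155
Ranking by B (broadest → narrowest): morphospecies I (3.48) > morphospecies III (2.92) > morphospecies II (1.49)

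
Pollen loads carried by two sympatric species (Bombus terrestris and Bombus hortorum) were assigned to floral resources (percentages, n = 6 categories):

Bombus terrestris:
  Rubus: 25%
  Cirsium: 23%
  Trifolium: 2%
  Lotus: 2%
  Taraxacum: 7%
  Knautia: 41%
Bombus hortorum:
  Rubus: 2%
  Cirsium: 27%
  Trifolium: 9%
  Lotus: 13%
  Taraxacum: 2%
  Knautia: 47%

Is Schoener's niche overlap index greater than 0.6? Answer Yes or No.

Yes

Convert percentages to proportions (divide by 100).
Σ|p₁ᵢ − p₂ᵢ| = 0.23 + 0.04 + 0.07 + 0.11 + 0.05 + 0.06 = 0.56
D = 1 − ½ × 0.56 = 1 − 0.280 = 0.7200
D = 0.7200 > 0.6 → Yes.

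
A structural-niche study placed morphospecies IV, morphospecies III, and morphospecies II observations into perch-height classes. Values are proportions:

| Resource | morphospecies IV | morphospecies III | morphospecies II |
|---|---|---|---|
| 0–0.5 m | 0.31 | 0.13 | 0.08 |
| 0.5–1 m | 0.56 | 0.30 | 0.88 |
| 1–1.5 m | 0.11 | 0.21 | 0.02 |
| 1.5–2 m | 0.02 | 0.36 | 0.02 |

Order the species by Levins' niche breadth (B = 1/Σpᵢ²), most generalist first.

morphospecies III > morphospecies IV > morphospecies II

Σp_IVᵢ² = 0.31² + 0.56² + 0.11² + 0.02² = 0.0961 + 0.3136 + 0.0121 + 0.0004 = 0.4222
B_IV = 1 / 0.4222 = 2.3685
Σp_IIIᵢ² = 0.13² + 0.30² + 0.21² + 0.36² = 0.0169 + 0.0900 + 0.0441 + 0.1296 = 0.2806
B_III = 1 / 0.2806 = 3.5638
Σp_IIᵢ² = 0.08² + 0.88² + 0.02² + 0.02² = 0.0064 + 0.7744 + 0.0004 + 0.0004 = 0.7816
B_II = 1 / 0.7816 = 1.2794
Ranking by B (broadest → narrowest): morphospecies III (3.56) > morphospecies IV (2.37) > morphospecies II (1.28)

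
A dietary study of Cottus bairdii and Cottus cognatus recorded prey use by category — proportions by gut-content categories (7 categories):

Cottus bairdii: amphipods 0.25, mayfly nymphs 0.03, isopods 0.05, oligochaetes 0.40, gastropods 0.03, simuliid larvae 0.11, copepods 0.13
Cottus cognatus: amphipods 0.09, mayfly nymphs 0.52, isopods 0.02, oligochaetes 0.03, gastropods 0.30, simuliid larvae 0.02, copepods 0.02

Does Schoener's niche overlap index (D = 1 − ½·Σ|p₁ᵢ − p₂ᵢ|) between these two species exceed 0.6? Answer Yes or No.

Σ|p₁ᵢ − p₂ᵢ| = 0.16 + 0.49 + 0.03 + 0.37 + 0.27 + 0.09 + 0.11 = 1.52
D = 1 − ½ × 1.52 = 1 − 0.760 = 0.2400
D = 0.2400 < 0.6 → No.

No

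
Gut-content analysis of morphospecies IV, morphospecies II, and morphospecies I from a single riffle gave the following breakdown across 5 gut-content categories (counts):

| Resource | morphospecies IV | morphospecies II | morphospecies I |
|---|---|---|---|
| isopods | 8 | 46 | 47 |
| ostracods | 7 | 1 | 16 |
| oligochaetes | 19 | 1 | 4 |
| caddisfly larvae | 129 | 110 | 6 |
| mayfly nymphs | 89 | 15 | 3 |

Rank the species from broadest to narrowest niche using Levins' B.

Proportions for morphospecies IV (n=252): 8/252=0.0317, 7/252=0.0278, 19/252=0.0754, 129/252=0.5119, 89/252=0.3532
Proportions for morphospecies II (n=173): 46/173=0.2659, 1/173=0.0058, 1/173=0.0058, 110/173=0.6358, 15/173=0.0867
Proportions for morphospecies I (n=76): 47/76=0.6184, 16/76=0.2105, 4/76=0.0526, 6/76=0.0789, 3/76=0.0395
Σp_IVᵢ² = 0.0317² + 0.0278² + 0.0754² + 0.5119² + 0.3532² = 0.001005 + 0.000773 + 0.005685 + 0.262042 + 0.124750 = 0.394255
B_IV = 1 / 0.394255 = 2.5364
Σp_IIᵢ² = 0.2659² + 0.0058² + 0.0058² + 0.6358² + 0.0867² = 0.070703 + 0.000034 + 0.000034 + 0.404242 + 0.007517 = 0.482530
B_II = 1 / 0.482530 = 2.0724
Σp_Iᵢ² = 0.6184² + 0.2105² + 0.0526² + 0.0789² + 0.0395² = 0.382419 + 0.044310 + 0.002767 + 0.006225 + 0.001560 = 0.437281
B_I = 1 / 0.437281 = 2.2869
Ranking by B (broadest → narrowest): morphospecies IV (2.54) > morphospecies I (2.29) > morphospecies II (2.07)

morphospecies IV > morphospecies I > morphospecies II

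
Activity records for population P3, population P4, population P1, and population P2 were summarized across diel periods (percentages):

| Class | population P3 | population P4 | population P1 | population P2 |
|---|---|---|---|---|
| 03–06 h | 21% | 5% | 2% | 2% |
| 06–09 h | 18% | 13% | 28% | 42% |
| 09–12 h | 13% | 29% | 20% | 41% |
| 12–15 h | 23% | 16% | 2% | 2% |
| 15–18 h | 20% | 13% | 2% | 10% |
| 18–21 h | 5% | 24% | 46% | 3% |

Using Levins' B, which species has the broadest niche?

Convert percentages to proportions (divide by 100).
Σp_P3ᵢ² = 0.21² + 0.18² + 0.13² + 0.23² + 0.20² + 0.05² = 0.0441 + 0.0324 + 0.0169 + 0.0529 + 0.0400 + 0.0025 = 0.1888
B_P3 = 1 / 0.1888 = 5.2966
Σp_P4ᵢ² = 0.05² + 0.13² + 0.29² + 0.16² + 0.13² + 0.24² = 0.0025 + 0.0169 + 0.0841 + 0.0256 + 0.0169 + 0.0576 = 0.2036
B_P4 = 1 / 0.2036 = 4.9116
Σp_P1ᵢ² = 0.02² + 0.28² + 0.20² + 0.02² + 0.02² + 0.46² = 0.0004 + 0.0784 + 0.0400 + 0.0004 + 0.0004 + 0.2116 = 0.3312
B_P1 = 1 / 0.3312 = 3.0193
Σp_P2ᵢ² = 0.02² + 0.42² + 0.41² + 0.02² + 0.10² + 0.03² = 0.0004 + 0.1764 + 0.1681 + 0.0004 + 0.0100 + 0.0009 = 0.3562
B_P2 = 1 / 0.3562 = 2.8074
Highest B → broadest niche (most generalist): population P3 (B = 5.30).

population P3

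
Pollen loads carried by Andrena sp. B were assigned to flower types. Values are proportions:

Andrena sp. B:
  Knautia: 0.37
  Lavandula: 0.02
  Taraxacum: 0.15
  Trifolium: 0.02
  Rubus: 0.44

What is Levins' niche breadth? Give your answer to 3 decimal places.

2.826

Σpᵢ² = 0.37² + 0.02² + 0.15² + 0.02² + 0.44² = 0.1369 + 0.0004 + 0.0225 + 0.0004 + 0.1936 = 0.3538
B = 1 / 0.3538 = 2.82646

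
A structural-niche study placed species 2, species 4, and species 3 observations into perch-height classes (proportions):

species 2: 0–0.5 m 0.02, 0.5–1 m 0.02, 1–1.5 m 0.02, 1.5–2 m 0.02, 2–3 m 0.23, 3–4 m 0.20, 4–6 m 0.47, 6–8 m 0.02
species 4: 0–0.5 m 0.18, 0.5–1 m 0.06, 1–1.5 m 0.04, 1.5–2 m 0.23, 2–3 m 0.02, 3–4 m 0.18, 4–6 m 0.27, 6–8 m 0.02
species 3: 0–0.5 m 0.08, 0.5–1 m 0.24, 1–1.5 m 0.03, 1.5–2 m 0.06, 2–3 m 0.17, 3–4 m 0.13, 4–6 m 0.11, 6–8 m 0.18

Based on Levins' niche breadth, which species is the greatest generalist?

species 3

Σp_2ᵢ² = 0.02² + 0.02² + 0.02² + 0.02² + 0.23² + 0.20² + 0.47² + 0.02² = 0.0004 + 0.0004 + 0.0004 + 0.0004 + 0.0529 + 0.0400 + 0.2209 + 0.0004 = 0.3158
B_2 = 1 / 0.3158 = 3.1666
Σp_4ᵢ² = 0.18² + 0.06² + 0.04² + 0.23² + 0.02² + 0.18² + 0.27² + 0.02² = 0.0324 + 0.0036 + 0.0016 + 0.0529 + 0.0004 + 0.0324 + 0.0729 + 0.0004 = 0.1966
B_4 = 1 / 0.1966 = 5.0865
Σp_3ᵢ² = 0.08² + 0.24² + 0.03² + 0.06² + 0.17² + 0.13² + 0.11² + 0.18² = 0.0064 + 0.0576 + 0.0009 + 0.0036 + 0.0289 + 0.0169 + 0.0121 + 0.0324 = 0.1588
B_3 = 1 / 0.1588 = 6.2972
Highest B → broadest niche (most generalist): species 3 (B = 6.30).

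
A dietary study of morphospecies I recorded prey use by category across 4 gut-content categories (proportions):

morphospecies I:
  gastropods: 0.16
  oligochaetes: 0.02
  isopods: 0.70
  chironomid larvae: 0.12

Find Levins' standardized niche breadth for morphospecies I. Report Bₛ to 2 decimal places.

0.30

Σpᵢ² = 0.16² + 0.02² + 0.70² + 0.12² = 0.0256 + 0.0004 + 0.4900 + 0.0144 = 0.5304
B = 1 / 0.5304 = 1.8854
Bₛ = (B − 1)/(n − 1) = (1.8854 − 1)/(4 − 1) = 0.8854/3 = 0.2951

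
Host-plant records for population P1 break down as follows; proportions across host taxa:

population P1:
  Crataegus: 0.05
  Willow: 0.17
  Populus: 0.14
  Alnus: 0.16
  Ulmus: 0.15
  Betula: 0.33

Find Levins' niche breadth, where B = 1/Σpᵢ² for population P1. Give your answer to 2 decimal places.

Σpᵢ² = 0.05² + 0.17² + 0.14² + 0.16² + 0.15² + 0.33² = 0.0025 + 0.0289 + 0.0196 + 0.0256 + 0.0225 + 0.1089 = 0.2080
B = 1 / 0.2080 = 4.8077

4.81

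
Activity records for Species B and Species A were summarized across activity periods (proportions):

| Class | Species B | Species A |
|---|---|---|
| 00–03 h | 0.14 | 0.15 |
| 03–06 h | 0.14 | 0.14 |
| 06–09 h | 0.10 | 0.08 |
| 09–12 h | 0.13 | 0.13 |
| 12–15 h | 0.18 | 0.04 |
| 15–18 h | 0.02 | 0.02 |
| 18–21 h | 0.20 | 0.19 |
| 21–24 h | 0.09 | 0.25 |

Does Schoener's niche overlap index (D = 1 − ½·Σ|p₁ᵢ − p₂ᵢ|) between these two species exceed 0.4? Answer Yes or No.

Σ|p₁ᵢ − p₂ᵢ| = 0.01 + 0.00 + 0.02 + 0.00 + 0.14 + 0.00 + 0.01 + 0.16 = 0.34
D = 1 − ½ × 0.34 = 1 − 0.170 = 0.8300
D = 0.8300 > 0.4 → Yes.

Yes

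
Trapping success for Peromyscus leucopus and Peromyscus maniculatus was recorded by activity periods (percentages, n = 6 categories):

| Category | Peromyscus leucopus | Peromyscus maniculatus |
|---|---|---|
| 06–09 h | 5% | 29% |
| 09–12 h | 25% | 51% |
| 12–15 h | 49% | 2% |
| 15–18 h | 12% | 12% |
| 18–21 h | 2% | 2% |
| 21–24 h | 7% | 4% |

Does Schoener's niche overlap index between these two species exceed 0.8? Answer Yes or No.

No

Convert percentages to proportions (divide by 100).
Σ|p₁ᵢ − p₂ᵢ| = 0.24 + 0.26 + 0.47 + 0.00 + 0.00 + 0.03 = 1.00
D = 1 − ½ × 1.00 = 1 − 0.500 = 0.5000
D = 0.5000 < 0.8 → No.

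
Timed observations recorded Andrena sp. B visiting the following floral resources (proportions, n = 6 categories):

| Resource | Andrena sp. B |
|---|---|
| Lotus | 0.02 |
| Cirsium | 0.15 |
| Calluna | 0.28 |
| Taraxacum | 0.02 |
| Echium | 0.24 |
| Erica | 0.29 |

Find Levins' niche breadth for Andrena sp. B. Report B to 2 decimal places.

4.11

Σpᵢ² = 0.02² + 0.15² + 0.28² + 0.02² + 0.24² + 0.29² = 0.0004 + 0.0225 + 0.0784 + 0.0004 + 0.0576 + 0.0841 = 0.2434
B = 1 / 0.2434 = 4.1085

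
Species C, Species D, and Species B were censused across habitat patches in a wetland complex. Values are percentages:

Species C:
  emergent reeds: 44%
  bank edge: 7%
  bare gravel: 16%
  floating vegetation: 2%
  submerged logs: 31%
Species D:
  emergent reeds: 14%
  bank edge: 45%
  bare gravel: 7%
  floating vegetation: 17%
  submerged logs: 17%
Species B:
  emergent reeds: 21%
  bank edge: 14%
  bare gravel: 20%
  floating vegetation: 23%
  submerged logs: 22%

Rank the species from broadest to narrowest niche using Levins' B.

Convert percentages to proportions (divide by 100).
Σp_Cᵢ² = 0.44² + 0.07² + 0.16² + 0.02² + 0.31² = 0.1936 + 0.0049 + 0.0256 + 0.0004 + 0.0961 = 0.3206
B_C = 1 / 0.3206 = 3.1192
Σp_Dᵢ² = 0.14² + 0.45² + 0.07² + 0.17² + 0.17² = 0.0196 + 0.2025 + 0.0049 + 0.0289 + 0.0289 = 0.2848
B_D = 1 / 0.2848 = 3.5112
Σp_Bᵢ² = 0.21² + 0.14² + 0.20² + 0.23² + 0.22² = 0.0441 + 0.0196 + 0.0400 + 0.0529 + 0.0484 = 0.2050
B_B = 1 / 0.2050 = 4.8780
Ranking by B (broadest → narrowest): Species B (4.88) > Species D (3.51) > Species C (3.12)

Species B > Species D > Species C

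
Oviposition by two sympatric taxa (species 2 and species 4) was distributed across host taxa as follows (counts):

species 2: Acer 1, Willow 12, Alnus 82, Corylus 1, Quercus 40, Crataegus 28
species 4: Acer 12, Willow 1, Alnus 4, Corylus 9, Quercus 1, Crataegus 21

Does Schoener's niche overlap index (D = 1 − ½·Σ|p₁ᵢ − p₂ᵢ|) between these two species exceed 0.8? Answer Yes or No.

Proportions for species 2 (n=164): 1/164=0.0061, 12/164=0.0732, 82/164=0.5000, 1/164=0.0061, 40/164=0.2439, 28/164=0.1707
Proportions for species 4 (n=48): 12/48=0.2500, 1/48=0.0208, 4/48=0.0833, 9/48=0.1875, 1/48=0.0208, 21/48=0.4375
Σ|p₁ᵢ − p₂ᵢ| = 0.2439 + 0.0524 + 0.4167 + 0.1814 + 0.2231 + 0.2668 = 1.3843
D = 1 − ½ × 1.3843 = 1 − 0.69215 = 0.30785
D = 0.30785 < 0.8 → No.

No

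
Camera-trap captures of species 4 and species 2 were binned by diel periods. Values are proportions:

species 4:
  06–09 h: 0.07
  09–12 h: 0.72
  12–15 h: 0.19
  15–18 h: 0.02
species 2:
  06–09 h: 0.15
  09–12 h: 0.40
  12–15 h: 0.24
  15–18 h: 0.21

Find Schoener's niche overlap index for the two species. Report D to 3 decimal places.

Σ|p₁ᵢ − p₂ᵢ| = 0.08 + 0.32 + 0.05 + 0.19 = 0.64
D = 1 − ½ × 0.64 = 1 − 0.320 = 0.68000

0.680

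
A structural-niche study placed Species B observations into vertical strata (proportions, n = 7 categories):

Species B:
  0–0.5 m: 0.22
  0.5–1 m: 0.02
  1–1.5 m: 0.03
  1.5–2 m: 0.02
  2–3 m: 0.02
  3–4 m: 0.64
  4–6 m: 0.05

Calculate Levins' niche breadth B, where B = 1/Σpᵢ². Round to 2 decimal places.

2.16

Σpᵢ² = 0.22² + 0.02² + 0.03² + 0.02² + 0.02² + 0.64² + 0.05² = 0.0484 + 0.0004 + 0.0009 + 0.0004 + 0.0004 + 0.4096 + 0.0025 = 0.4626
B = 1 / 0.4626 = 2.1617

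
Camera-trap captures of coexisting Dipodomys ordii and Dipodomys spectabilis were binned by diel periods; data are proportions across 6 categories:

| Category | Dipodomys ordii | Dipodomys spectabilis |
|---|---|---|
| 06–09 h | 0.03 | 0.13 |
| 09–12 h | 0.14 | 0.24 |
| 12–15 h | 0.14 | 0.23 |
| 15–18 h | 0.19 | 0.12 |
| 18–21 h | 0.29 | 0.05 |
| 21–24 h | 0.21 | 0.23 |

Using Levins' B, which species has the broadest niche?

Σp_ordiᵢ² = 0.03² + 0.14² + 0.14² + 0.19² + 0.29² + 0.21² = 0.0009 + 0.0196 + 0.0196 + 0.0361 + 0.0841 + 0.0441 = 0.2044
B_ordi = 1 / 0.2044 = 4.8924
Σp_specᵢ² = 0.13² + 0.24² + 0.23² + 0.12² + 0.05² + 0.23² = 0.0169 + 0.0576 + 0.0529 + 0.0144 + 0.0025 + 0.0529 = 0.1972
B_spec = 1 / 0.1972 = 5.0710
Highest B → broadest niche (most generalist): Dipodomys spectabilis (B = 5.07).

Dipodomys spectabilis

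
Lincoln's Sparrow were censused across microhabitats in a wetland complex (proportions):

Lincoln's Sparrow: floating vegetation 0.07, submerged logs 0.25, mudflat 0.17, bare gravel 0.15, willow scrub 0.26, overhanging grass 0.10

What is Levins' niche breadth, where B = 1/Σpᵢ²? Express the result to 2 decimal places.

Σpᵢ² = 0.07² + 0.25² + 0.17² + 0.15² + 0.26² + 0.10² = 0.0049 + 0.0625 + 0.0289 + 0.0225 + 0.0676 + 0.0100 = 0.1964
B = 1 / 0.1964 = 5.0916

5.09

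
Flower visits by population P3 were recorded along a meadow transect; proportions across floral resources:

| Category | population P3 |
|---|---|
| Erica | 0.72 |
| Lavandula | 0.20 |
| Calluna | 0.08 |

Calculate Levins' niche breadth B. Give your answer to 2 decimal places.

1.77

Σpᵢ² = 0.72² + 0.20² + 0.08² = 0.5184 + 0.0400 + 0.0064 = 0.5648
B = 1 / 0.5648 = 1.7705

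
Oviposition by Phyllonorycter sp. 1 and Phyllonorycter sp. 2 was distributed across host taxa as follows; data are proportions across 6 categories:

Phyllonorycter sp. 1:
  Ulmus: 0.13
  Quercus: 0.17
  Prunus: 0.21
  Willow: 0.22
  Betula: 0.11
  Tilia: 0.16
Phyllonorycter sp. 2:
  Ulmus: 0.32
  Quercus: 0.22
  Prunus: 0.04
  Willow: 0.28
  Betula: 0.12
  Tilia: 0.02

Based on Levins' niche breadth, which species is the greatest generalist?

Σp_1ᵢ² = 0.13² + 0.17² + 0.21² + 0.22² + 0.11² + 0.16² = 0.0169 + 0.0289 + 0.0441 + 0.0484 + 0.0121 + 0.0256 = 0.1760
B_1 = 1 / 0.1760 = 5.6818
Σp_2ᵢ² = 0.32² + 0.22² + 0.04² + 0.28² + 0.12² + 0.02² = 0.1024 + 0.0484 + 0.0016 + 0.0784 + 0.0144 + 0.0004 = 0.2456
B_2 = 1 / 0.2456 = 4.0717
Highest B → broadest niche (most generalist): Phyllonorycter sp. 1 (B = 5.68).

Phyllonorycter sp. 1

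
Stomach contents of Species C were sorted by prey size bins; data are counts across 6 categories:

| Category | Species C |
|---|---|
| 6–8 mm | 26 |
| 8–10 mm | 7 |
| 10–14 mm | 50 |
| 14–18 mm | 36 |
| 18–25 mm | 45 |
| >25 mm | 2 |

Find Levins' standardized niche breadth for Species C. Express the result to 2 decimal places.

Proportions for Species C (n=166): 26/166=0.1566, 7/166=0.0422, 50/166=0.3012, 36/166=0.2169, 45/166=0.2711, 2/166=0.0120
Σpᵢ² = 0.1566² + 0.0422² + 0.3012² + 0.2169² + 0.2711² + 0.0120² = 0.024524 + 0.001781 + 0.090721 + 0.047046 + 0.073495 + 0.000144 = 0.237711
B = 1 / 0.237711 = 4.2068
Bₛ = (B − 1)/(n − 1) = (4.2068 − 1)/(6 − 1) = 3.2068/5 = 0.6414

0.64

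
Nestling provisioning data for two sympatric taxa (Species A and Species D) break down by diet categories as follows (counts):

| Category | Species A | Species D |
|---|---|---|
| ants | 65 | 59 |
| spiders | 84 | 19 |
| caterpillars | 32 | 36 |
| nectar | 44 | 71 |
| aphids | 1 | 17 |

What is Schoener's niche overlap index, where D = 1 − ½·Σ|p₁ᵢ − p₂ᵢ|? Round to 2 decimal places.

Proportions for Species A (n=226): 65/226=0.2876, 84/226=0.3717, 32/226=0.1416, 44/226=0.1947, 1/226=0.0044
Proportions for Species D (n=202): 59/202=0.2921, 19/202=0.0941, 36/202=0.1782, 71/202=0.3515, 17/202=0.0842
Σ|p₁ᵢ − p₂ᵢ| = 0.0045 + 0.2776 + 0.0366 + 0.1568 + 0.0798 = 0.5553
D = 1 − ½ × 0.5553 = 1 − 0.27765 = 0.72235

0.72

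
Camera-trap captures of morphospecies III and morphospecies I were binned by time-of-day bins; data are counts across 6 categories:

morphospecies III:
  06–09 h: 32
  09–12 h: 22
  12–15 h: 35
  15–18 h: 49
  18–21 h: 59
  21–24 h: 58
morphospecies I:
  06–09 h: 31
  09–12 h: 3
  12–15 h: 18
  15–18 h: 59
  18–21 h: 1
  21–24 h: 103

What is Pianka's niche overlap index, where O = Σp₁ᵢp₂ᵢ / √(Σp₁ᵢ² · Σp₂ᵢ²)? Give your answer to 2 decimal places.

0.78

Proportions for morphospecies III (n=255): 32/255=0.1255, 22/255=0.0863, 35/255=0.1373, 49/255=0.1922, 59/255=0.2314, 58/255=0.2275
Proportions for morphospecies I (n=215): 31/215=0.1442, 3/215=0.0140, 18/215=0.0837, 59/215=0.2744, 1/215=0.0047, 103/215=0.4791
Σ p₁ᵢp₂ᵢ = 0.018097 + 0.001208 + 0.011492 + 0.052740 + 0.001088 + 0.108995 = 0.193620
Σp_1ᵢ² = 0.1255² + 0.0863² + 0.1373² + 0.1922² + 0.2314² + 0.2275² = 0.015750 + 0.007448 + 0.018851 + 0.036941 + 0.053546 + 0.051756 = 0.184292
Σp_2ᵢ² = 0.1442² + 0.0140² + 0.0837² + 0.2744² + 0.0047² + 0.4791² = 0.020794 + 0.000196 + 0.007006 + 0.075295 + 0.000022 + 0.229537 = 0.332850
O = 0.193620 / √(0.184292 × 0.332850) = 0.193620 / 0.2476723 = 0.7818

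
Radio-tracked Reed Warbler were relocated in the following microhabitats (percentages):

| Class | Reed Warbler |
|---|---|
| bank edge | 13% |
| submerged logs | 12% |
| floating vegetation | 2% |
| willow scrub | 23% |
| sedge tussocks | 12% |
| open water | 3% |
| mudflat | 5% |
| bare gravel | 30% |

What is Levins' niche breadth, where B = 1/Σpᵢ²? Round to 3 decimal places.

Convert percentages to proportions (divide by 100).
Σpᵢ² = 0.13² + 0.12² + 0.02² + 0.23² + 0.12² + 0.03² + 0.05² + 0.30² = 0.0169 + 0.0144 + 0.0004 + 0.0529 + 0.0144 + 0.0009 + 0.0025 + 0.0900 = 0.1924
B = 1 / 0.1924 = 5.19751

5.198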